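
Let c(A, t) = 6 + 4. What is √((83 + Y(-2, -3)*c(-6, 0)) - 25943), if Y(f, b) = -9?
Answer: 5*I*√1038 ≈ 161.09*I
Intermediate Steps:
c(A, t) = 10
√((83 + Y(-2, -3)*c(-6, 0)) - 25943) = √((83 - 9*10) - 25943) = √((83 - 90) - 25943) = √(-7 - 25943) = √(-25950) = 5*I*√1038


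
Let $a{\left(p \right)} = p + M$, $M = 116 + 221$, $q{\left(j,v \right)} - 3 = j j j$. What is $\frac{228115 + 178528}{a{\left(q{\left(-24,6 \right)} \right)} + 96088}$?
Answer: $\frac{406643}{82604} \approx 4.9228$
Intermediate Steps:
$q{\left(j,v \right)} = 3 + j^{3}$ ($q{\left(j,v \right)} = 3 + j j j = 3 + j^{2} j = 3 + j^{3}$)
$M = 337$
$a{\left(p \right)} = 337 + p$ ($a{\left(p \right)} = p + 337 = 337 + p$)
$\frac{228115 + 178528}{a{\left(q{\left(-24,6 \right)} \right)} + 96088} = \frac{228115 + 178528}{\left(337 + \left(3 + \left(-24\right)^{3}\right)\right) + 96088} = \frac{406643}{\left(337 + \left(3 - 13824\right)\right) + 96088} = \frac{406643}{\left(337 - 13821\right) + 96088} = \frac{406643}{-13484 + 96088} = \frac{406643}{82604}$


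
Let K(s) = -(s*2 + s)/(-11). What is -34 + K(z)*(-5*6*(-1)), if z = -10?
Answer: -1274/11 ≈ -115.82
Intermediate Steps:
K(s) = 3*s/11 (K(s) = -(2*s + s)*(-1)/11 = -3*s*(-1)/11 = -(-3)*s/11 = 3*s/11)
-34 + K(z)*(-5*6*(-1)) = -34 + ((3/11)*(-10))*(-5*6*(-1)) = -34 - (-900)*(-1)/11 = -34 - 30/11*30 = -34 - 900/11 = -1274/11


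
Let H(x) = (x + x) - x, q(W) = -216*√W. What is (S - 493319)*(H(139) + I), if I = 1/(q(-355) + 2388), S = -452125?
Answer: -20319799723249/154621 - 1418166*I*√355/154621 ≈ -1.3142e+8 - 172.81*I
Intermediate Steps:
H(x) = x (H(x) = 2*x - x = x)
I = 1/(2388 - 216*I*√355) (I = 1/(-216*I*√355 + 2388) = 1/(2388 - 216*I*√355) ≈ 0.00010725 + 0.00018278*I)
(S - 493319)*(H(139) + I) = (-452125 - 493319)*(139 + (199/1855452 + 3*I*√355/309242)) = -945444*(257908027/1855452 + 3*I*√355/309242) = -20319799723249/154621 - 1418166*I*√355/154621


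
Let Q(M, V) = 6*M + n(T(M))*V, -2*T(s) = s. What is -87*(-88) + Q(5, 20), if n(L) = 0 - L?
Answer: 7736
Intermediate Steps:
T(s) = -s/2
n(L) = -L
Q(M, V) = 6*M + M*V/2 (Q(M, V) = 6*M + (-(-1)*M/2)*V = 6*M + (M/2)*V = 6*M + M*V/2)
-87*(-88) + Q(5, 20) = -87*(-88) + (1/2)*5*(12 + 20) = 7656 + (1/2)*5*32 = 7656 + 80 = 7736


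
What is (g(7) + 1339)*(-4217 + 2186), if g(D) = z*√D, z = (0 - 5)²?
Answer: -2719509 - 50775*√7 ≈ -2.8538e+6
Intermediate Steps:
z = 25 (z = (-5)² = 25)
g(D) = 25*√D
(g(7) + 1339)*(-4217 + 2186) = (25*√7 + 1339)*(-4217 + 2186) = (1339 + 25*√7)*(-2031) = -2719509 - 50775*√7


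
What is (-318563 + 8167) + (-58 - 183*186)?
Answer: -344492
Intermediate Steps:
(-318563 + 8167) + (-58 - 183*186) = -310396 + (-58 - 34038) = -310396 - 34096 = -344492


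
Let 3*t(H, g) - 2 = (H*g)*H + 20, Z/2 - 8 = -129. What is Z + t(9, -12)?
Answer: -1676/3 ≈ -558.67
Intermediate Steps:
Z = -242 (Z = 16 + 2*(-129) = 16 - 258 = -242)
t(H, g) = 22/3 + g*H²/3 (t(H, g) = ⅔ + ((H*g)*H + 20)/3 = ⅔ + (g*H² + 20)/3 = ⅔ + (20 + g*H²)/3 = ⅔ + (20/3 + g*H²/3) = 22/3 + g*H²/3)
Z + t(9, -12) = -242 + (22/3 + (⅓)*(-12)*9²) = -242 + (22/3 + (⅓)*(-12)*81) = -242 + (22/3 - 324) = -242 - 950/3 = -1676/3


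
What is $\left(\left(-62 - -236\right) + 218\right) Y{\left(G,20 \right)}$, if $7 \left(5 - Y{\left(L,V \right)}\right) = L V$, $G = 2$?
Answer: $-280$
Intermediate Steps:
$Y{\left(L,V \right)} = 5 - \frac{L V}{7}$
$\left(\left(-62 - -236\right) + 218\right) Y{\left(G,20 \right)} = \left(\left(-62 - -236\right) + 218\right) \left(5 - \frac{2}{7} \cdot 20\right) = \left(\left(-62 + 236\right) + 218\right) \left(5 - \frac{40}{7}\right) = \left(174 + 218\right) \left(- \frac{5}{7}\right) = 392 \left(- \frac{5}{7}\right) = -280$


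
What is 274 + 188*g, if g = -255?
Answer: -47666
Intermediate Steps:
274 + 188*g = 274 + 188*(-255) = 274 - 47940 = -47666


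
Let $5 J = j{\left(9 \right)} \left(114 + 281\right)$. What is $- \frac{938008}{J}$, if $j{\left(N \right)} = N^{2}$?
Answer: $- \frac{938008}{6399} \approx -146.59$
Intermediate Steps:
$J = 6399$ ($J = \frac{9^{2} \left(114 + 281\right)}{5} = \frac{81 \cdot 395}{5} = \frac{1}{5} \cdot 31995 = 6399$)
$- \frac{938008}{J} = - \frac{938008}{6399}$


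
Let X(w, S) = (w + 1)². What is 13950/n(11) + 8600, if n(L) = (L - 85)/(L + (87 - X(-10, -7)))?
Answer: 199625/37 ≈ 5395.3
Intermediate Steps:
X(w, S) = (1 + w)²
n(L) = (-85 + L)/(6 + L) (n(L) = (L - 85)/(L + (87 - (1 - 10)²)) = (-85 + L)/(L + (87 - 1*(-9)²)) = (-85 + L)/(L + (87 - 1*81)) = (-85 + L)/(L + (87 - 81)) = (-85 + L)/(L + 6) = (-85 + L)/(6 + L))
13950/n(11) + 8600 = 13950/(((-85 + 11)/(6 + 11))) + 8600 = 13950/((-74/17)) + 8600 = 13950/(((1/17)*(-74))) + 8600 = 13950/(-74/17) + 8600 = 13950*(-17/74) + 8600 = -118575/37 + 8600 = 199625/37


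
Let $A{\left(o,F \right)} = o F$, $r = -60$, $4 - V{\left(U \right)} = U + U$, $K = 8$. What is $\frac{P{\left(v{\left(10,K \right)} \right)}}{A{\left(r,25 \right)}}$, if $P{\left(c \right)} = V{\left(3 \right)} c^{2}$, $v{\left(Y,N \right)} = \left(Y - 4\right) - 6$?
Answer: $0$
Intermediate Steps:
$V{\left(U \right)} = 4 - 2 U$ ($V{\left(U \right)} = 4 - \left(U + U\right) = 4 - 2 U$)
$v{\left(Y,N \right)} = -10 + Y$ ($v{\left(Y,N \right)} = \left(-4 + Y\right) - 6 = -10 + Y$)
$P{\left(c \right)} = - 2 c^{2}$ ($P{\left(c \right)} = \left(4 - 6\right) c^{2} = - 2 c^{2}$)
$A{\left(o,F \right)} = F o$
$\frac{P{\left(v{\left(10,K \right)} \right)}}{A{\left(r,25 \right)}} = \frac{\left(-2\right) \left(-10 + 10\right)^{2}}{25 \left(-60\right)} = \frac{\left(-2\right) 0^{2}}{-1500} = \left(-2\right) 0 \left(- \frac{1}{1500}\right) = 0 \left(- \frac{1}{1500}\right) = 0$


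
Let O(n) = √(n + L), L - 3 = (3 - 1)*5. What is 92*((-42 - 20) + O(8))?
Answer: -5704 + 92*√21 ≈ -5282.4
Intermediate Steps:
L = 13 (L = 3 + (3 - 1)*5 = 3 + 2*5 = 3 + 10 = 13)
O(n) = √(13 + n) (O(n) = √(n + 13) = √(13 + n))
92*((-42 - 20) + O(8)) = 92*((-42 - 20) + √(13 + 8)) = 92*(-62 + √21) = -5704 + 92*√21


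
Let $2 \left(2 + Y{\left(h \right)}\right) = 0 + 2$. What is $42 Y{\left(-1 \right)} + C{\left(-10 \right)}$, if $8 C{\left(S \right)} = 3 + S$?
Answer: $- \frac{343}{8} \approx -42.875$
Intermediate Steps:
$Y{\left(h \right)} = -1$ ($Y{\left(h \right)} = -2 + \frac{0 + 2}{2} = -2 + \frac{1}{2} \cdot 2 = -2 + 1 = -1$)
$C{\left(S \right)} = \frac{3}{8} + \frac{S}{8}$ ($C{\left(S \right)} = \frac{3 + S}{8} = \frac{3}{8} + \frac{S}{8}$)
$42 Y{\left(-1 \right)} + C{\left(-10 \right)} = 42 \left(-1\right) + \left(\frac{3}{8} + \frac{1}{8} \left(-10\right)\right) = -42 + \left(\frac{3}{8} - \frac{5}{4}\right) = -42 - \frac{7}{8} = - \frac{343}{8}$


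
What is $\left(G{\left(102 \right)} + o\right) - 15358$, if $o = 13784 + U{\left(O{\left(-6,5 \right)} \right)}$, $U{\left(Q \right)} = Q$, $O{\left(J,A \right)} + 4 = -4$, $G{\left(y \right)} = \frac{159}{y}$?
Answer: $- \frac{53735}{34} \approx -1580.4$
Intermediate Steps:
$O{\left(J,A \right)} = -8$ ($O{\left(J,A \right)} = -4 - 4 = -8$)
$o = 13776$ ($o = 13784 - 8 = 13776$)
$\left(G{\left(102 \right)} + o\right) - 15358 = \left(\frac{159}{102} + 13776\right) - 15358 = \left(159 \cdot \frac{1}{102} + 13776\right) - 15358 = \left(\frac{53}{34} + 13776\right) - 15358 = \frac{468437}{34} - 15358 = - \frac{53735}{34}$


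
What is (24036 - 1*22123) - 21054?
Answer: -19141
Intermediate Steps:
(24036 - 1*22123) - 21054 = (24036 - 22123) - 21054 = 1913 - 21054 = -19141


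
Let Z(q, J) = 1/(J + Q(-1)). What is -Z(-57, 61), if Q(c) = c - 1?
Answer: -1/59 ≈ -0.016949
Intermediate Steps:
Q(c) = -1 + c
Z(q, J) = 1/(-2 + J) (Z(q, J) = 1/(J + (-1 - 1)) = 1/(J - 2) = 1/(-2 + J))
-Z(-57, 61) = -1/(-2 + 61) = -1/59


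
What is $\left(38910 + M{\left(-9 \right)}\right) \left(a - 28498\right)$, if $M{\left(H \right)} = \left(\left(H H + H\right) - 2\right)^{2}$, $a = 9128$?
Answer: $-848599700$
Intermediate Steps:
$M{\left(H \right)} = \left(-2 + H + H^{2}\right)^{2}$ ($M{\left(H \right)} = \left(\left(H^{2} + H\right) - 2\right)^{2} = \left(\left(H + H^{2}\right) - 2\right)^{2} = \left(-2 + H + H^{2}\right)^{2}$)
$\left(38910 + M{\left(-9 \right)}\right) \left(a - 28498\right) = \left(38910 + \left(-2 - 9 + \left(-9\right)^{2}\right)^{2}\right) \left(9128 - 28498\right) = \left(38910 + \left(-2 - 9 + 81\right)^{2}\right) \left(-19370\right) = \left(38910 + 70^{2}\right) \left(-19370\right) = \left(38910 + 4900\right) \left(-19370\right) = 43810 \left(-19370\right) = -848599700$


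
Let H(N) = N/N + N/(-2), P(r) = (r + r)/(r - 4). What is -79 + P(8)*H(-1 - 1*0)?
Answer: -73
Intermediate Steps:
P(r) = 2*r/(-4 + r) (P(r) = (2*r)/(-4 + r) = 2*r/(-4 + r))
H(N) = 1 - N/2 (H(N) = 1 + N*(-½) = 1 - N/2)
-79 + P(8)*H(-1 - 1*0) = -79 + (2*8/(-4 + 8))*(1 - (-1 - 1*0)/2) = -79 + (2*8/4)*(1 - (-1 + 0)/2) = -79 + (2*8*(¼))*(1 - ½*(-1)) = -79 + 4*(1 + ½) = -79 + 4*(3/2) = -79 + 6 = -73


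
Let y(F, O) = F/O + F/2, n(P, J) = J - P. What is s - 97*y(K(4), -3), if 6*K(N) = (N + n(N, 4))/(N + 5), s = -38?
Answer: -3175/81 ≈ -39.198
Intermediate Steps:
K(N) = 2/(3*(5 + N)) (K(N) = ((N + (4 - N))/(N + 5))/6 = (4/(5 + N))/6 = 2/(3*(5 + N)))
y(F, O) = F/2 + F/O (y(F, O) = F/O + F*(½) = F/O + F/2 = F/2 + F/O)
s - 97*y(K(4), -3) = -38 - 97*((2/(3*(5 + 4)))/2 + (2/(3*(5 + 4)))/(-3)) = -38 - 97*(((⅔)/9)/2 + ((⅔)/9)*(-⅓)) = -38 - 97*(((⅔)*(⅑))/2 + ((⅔)*(⅑))*(-⅓)) = -38 - 97*((½)*(2/27) + (2/27)*(-⅓)) = -38 - 97*(1/27 - 2/81) = -38 - 97*1/81 = -38 - 97/81 = -3175/81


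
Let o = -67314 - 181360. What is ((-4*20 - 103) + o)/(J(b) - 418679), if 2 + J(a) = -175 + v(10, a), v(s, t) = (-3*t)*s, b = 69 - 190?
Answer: 35551/59318 ≈ 0.59933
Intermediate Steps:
b = -121
v(s, t) = -3*s*t
o = -248674
J(a) = -177 - 30*a (J(a) = -2 + (-175 - 3*10*a) = -2 + (-175 - 30*a) = -177 - 30*a)
((-4*20 - 103) + o)/(J(b) - 418679) = ((-4*20 - 103) - 248674)/((-177 - 30*(-121)) - 418679) = ((-80 - 103) - 248674)/((-177 + 3630) - 418679) = (-183 - 248674)/(3453 - 418679) = -248857/(-415226) = -248857*(-1/415226) = 35551/59318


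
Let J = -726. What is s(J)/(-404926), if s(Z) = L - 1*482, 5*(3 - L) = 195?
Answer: 259/202463 ≈ 0.0012792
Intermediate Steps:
L = -36 (L = 3 - ⅕*195 = 3 - 39 = -36)
s(Z) = -518 (s(Z) = -36 - 1*482 = -36 - 482 = -518)
s(J)/(-404926) = -518/(-404926) = -518*(-1/404926) = 259/202463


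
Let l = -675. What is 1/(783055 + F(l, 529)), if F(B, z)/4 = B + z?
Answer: 1/782471 ≈ 1.2780e-6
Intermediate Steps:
F(B, z) = 4*B + 4*z (F(B, z) = 4*(B + z) = 4*B + 4*z)
1/(783055 + F(l, 529)) = 1/(783055 + (4*(-675) + 4*529)) = 1/(783055 + (-2700 + 2116)) = 1/(783055 - 584) = 1/782471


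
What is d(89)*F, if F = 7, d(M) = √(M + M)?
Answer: 7*√178 ≈ 93.392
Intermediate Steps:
d(M) = √2*√M (d(M) = √(2*M) = √2*√M)
d(89)*F = (√2*√89)*7 = √178*7 = 7*√178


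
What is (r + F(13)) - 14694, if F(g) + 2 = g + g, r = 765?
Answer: -13905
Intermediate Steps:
F(g) = -2 + 2*g (F(g) = -2 + (g + g) = -2 + 2*g)
(r + F(13)) - 14694 = (765 + (-2 + 2*13)) - 14694 = (765 + (-2 + 26)) - 14694 = (765 + 24) - 14694 = 789 - 14694 = -13905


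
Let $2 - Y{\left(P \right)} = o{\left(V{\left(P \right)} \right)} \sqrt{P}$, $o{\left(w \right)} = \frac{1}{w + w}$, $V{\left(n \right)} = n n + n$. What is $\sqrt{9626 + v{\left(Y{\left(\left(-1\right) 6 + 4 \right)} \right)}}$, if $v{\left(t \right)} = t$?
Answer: $\frac{\sqrt{38512 - i \sqrt{2}}}{2} \approx 98.122 - 0.0018016 i$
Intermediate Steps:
$V{\left(n \right)} = n + n^{2}$ ($V{\left(n \right)} = n^{2} + n = n + n^{2}$)
$o{\left(w \right)} = \frac{1}{2 w}$
$Y{\left(P \right)} = 2 - \frac{1}{2 \sqrt{P} \left(1 + P\right)}$ ($Y{\left(P \right)} = 2 - \frac{1}{2 P \left(1 + P\right)} \sqrt{P} = 2 - \frac{1}{2 \sqrt{P} \left(1 + P\right)}$)
$\sqrt{9626 + v{\left(Y{\left(\left(-1\right) 6 + 4 \right)} \right)}} = \sqrt{9626 + \frac{-1 + 4 \sqrt{\left(-1\right) 6 + 4} \left(1 + \left(\left(-1\right) 6 + 4\right)\right)}{2 \sqrt{\left(-1\right) 6 + 4} \left(1 + \left(\left(-1\right) 6 + 4\right)\right)}} = \sqrt{9626 + \frac{-1 + 4 \sqrt{-6 + 4} \left(1 + \left(-6 + 4\right)\right)}{2 \sqrt{-6 + 4} \left(1 + \left(-6 + 4\right)\right)}} = \sqrt{9626 + \frac{-1 + 4 \sqrt{-2} \left(1 - 2\right)}{2 i \sqrt{2} \left(1 - 2\right)}} = \sqrt{9626 + \frac{- \frac{i \sqrt{2}}{2} \left(-1 + 4 i \sqrt{2} \left(-1\right)\right)}{2 \left(-1\right)}} = \sqrt{9626 + \frac{1}{2} \left(- \frac{i \sqrt{2}}{2}\right) \left(-1\right) \left(-1 - 4 i \sqrt{2}\right)} = \sqrt{9626 + \frac{i \sqrt{2} \left(-1 - 4 i \sqrt{2}\right)}{4}}$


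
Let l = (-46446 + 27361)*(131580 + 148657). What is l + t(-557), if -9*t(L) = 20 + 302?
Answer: -48134908627/9 ≈ -5.3483e+9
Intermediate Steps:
t(L) = -322/9 (t(L) = -(20 + 302)/9 = -1/9*322 = -322/9)
l = -5348323145 (l = -19085*280237 = -5348323145)
l + t(-557) = -5348323145 - 322/9 = -48134908627/9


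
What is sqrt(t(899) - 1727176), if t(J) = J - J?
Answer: 2*I*sqrt(431794) ≈ 1314.2*I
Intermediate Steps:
t(J) = 0
sqrt(t(899) - 1727176) = sqrt(0 - 1727176) = sqrt(-1727176) = 2*I*sqrt(431794)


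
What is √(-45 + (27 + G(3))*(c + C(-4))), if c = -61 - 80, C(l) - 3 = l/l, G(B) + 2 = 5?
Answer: I*√4155 ≈ 64.459*I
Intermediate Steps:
G(B) = 3 (G(B) = -2 + 5 = 3)
C(l) = 4 (C(l) = 3 + l/l = 3 + 1 = 4)
c = -141
√(-45 + (27 + G(3))*(c + C(-4))) = √(-45 + (27 + 3)*(-141 + 4)) = √(-45 + 30*(-137)) = √(-45 - 4110) = √(-4155) = I*√4155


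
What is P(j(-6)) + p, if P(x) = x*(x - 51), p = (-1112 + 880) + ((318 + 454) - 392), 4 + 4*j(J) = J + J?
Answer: 368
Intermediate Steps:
j(J) = -1 + J/2 (j(J) = -1 + (J + J)/4 = -1 + (2*J)/4 = -1 + J/2)
p = 148 (p = -232 + (772 - 392) = -232 + 380 = 148)
P(x) = x*(-51 + x)
P(j(-6)) + p = (-1 + (½)*(-6))*(-51 + (-1 + (½)*(-6))) + 148 = (-1 - 3)*(-51 + (-1 - 3)) + 148 = -4*(-51 - 4) + 148 = -4*(-55) + 148 = 220 + 148 = 368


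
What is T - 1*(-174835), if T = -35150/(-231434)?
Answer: 20231399270/115717 ≈ 1.7484e+5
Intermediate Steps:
T = 17575/115717 (T = -35150*(-1/231434) = 17575/115717 ≈ 0.15188)
T - 1*(-174835) = 17575/115717 - 1*(-174835) = 17575/115717 + 174835 = 20231399270/115717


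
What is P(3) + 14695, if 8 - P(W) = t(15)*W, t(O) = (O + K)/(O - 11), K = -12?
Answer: 58803/4 ≈ 14701.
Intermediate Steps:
t(O) = (-12 + O)/(-11 + O) (t(O) = (O - 12)/(O - 11) = (-12 + O)/(-11 + O))
P(W) = 8 - 3*W/4 (P(W) = 8 - (-12 + 15)/(-11 + 15)*W = 8 - 3/4*W = 8 - (¼)*3*W = 8 - 3*W/4)
P(3) + 14695 = (8 - ¾*3) + 14695 = (8 - 9/4) + 14695 = 23/4 + 14695 = 58803/4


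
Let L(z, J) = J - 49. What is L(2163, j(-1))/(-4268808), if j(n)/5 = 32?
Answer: -37/1422936 ≈ -2.6003e-5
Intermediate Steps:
j(n) = 160 (j(n) = 5*32 = 160)
L(z, J) = -49 + J
L(2163, j(-1))/(-4268808) = (-49 + 160)/(-4268808) = 111*(-1/4268808) = -37/1422936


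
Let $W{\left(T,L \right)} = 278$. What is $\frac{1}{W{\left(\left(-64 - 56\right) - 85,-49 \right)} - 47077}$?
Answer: $- \frac{1}{46799} \approx -2.1368 \cdot 10^{-5}$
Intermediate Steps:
$\frac{1}{W{\left(\left(-64 - 56\right) - 85,-49 \right)} - 47077} = \frac{1}{278 - 47077} = \frac{1}{-46799} = - \frac{1}{46799}$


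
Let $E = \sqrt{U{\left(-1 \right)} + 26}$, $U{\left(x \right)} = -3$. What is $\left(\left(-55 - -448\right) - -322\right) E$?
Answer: $715 \sqrt{23} \approx 3429.0$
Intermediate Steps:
$E = \sqrt{23}$ ($E = \sqrt{-3 + 26} = \sqrt{23} \approx 4.7958$)
$\left(\left(-55 - -448\right) - -322\right) E = \left(\left(-55 - -448\right) - -322\right) \sqrt{23} = \left(\left(-55 + 448\right) + 322\right) \sqrt{23} = \left(393 + 322\right) \sqrt{23} = 715 \sqrt{23}$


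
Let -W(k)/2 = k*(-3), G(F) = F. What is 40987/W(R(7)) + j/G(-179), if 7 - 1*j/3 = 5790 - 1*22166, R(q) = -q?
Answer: -9400931/7518 ≈ -1250.5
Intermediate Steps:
j = 49149 (j = 21 - 3*(5790 - 1*22166) = 21 - 3*(5790 - 22166) = 21 - 3*(-16376) = 21 + 49128 = 49149)
W(k) = 6*k (W(k) = -2*k*(-3) = -(-6)*k = 6*k)
40987/W(R(7)) + j/G(-179) = 40987/((6*(-1*7))) + 49149/(-179) = 40987/((6*(-7))) + 49149*(-1/179) = 40987/(-42) - 49149/179 = 40987*(-1/42) - 49149/179 = -40987/42 - 49149/179 = -9400931/7518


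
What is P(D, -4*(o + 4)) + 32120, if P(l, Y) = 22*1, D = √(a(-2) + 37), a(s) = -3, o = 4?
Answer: 32142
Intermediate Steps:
D = √34 (D = √(-3 + 37) = √34 ≈ 5.8309)
P(l, Y) = 22
P(D, -4*(o + 4)) + 32120 = 22 + 32120 = 32142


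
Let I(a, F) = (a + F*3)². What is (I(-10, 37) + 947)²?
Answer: 124277904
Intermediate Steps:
I(a, F) = (a + 3*F)²
(I(-10, 37) + 947)² = ((-10 + 3*37)² + 947)² = ((-10 + 111)² + 947)² = (101² + 947)² = (10201 + 947)² = 11148² = 124277904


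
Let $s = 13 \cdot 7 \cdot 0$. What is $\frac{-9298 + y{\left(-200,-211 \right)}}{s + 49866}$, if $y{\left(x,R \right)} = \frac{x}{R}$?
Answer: $- \frac{980839}{5260863} \approx -0.18644$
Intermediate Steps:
$s = 0$ ($s = 91 \cdot 0 = 0$)
$\frac{-9298 + y{\left(-200,-211 \right)}}{s + 49866} = \frac{-9298 - \frac{200}{-211}}{0 + 49866} = \frac{-9298 - - \frac{200}{211}}{49866} = \left(-9298 + \frac{200}{211}\right) \frac{1}{49866} = \left(- \frac{1961678}{211}\right) \frac{1}{49866} = - \frac{980839}{5260863}$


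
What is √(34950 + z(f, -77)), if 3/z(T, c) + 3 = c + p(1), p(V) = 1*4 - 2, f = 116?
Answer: √23626174/26 ≈ 186.95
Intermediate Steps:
p(V) = 2 (p(V) = 4 - 2 = 2)
z(T, c) = 3/(-1 + c) (z(T, c) = 3/(-3 + (c + 2)) = 3/(-3 + (2 + c)) = 3/(-1 + c))
√(34950 + z(f, -77)) = √(34950 + 3/(-1 - 77)) = √(34950 + 3/(-78)) = √(34950 + 3*(-1/78)) = √(34950 - 1/26) = √(908699/26) = √23626174/26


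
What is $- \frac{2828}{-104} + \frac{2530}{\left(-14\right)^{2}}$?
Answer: $\frac{25544}{637} \approx 40.1$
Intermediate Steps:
$- \frac{2828}{-104} + \frac{2530}{\left(-14\right)^{2}} = \left(-2828\right) \left(- \frac{1}{104}\right) + \frac{2530}{196} = \frac{707}{26} + 2530 \cdot \frac{1}{196} = \frac{707}{26} + \frac{1265}{98} = \frac{25544}{637}$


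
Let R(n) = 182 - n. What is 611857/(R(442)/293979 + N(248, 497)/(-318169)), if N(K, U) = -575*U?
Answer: 57230047218375507/83929124785 ≈ 6.8189e+5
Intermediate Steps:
611857/(R(442)/293979 + N(248, 497)/(-318169)) = 611857/((182 - 1*442)/293979 - 575*497/(-318169)) = 611857/((182 - 442)*(1/293979) - 285775*(-1/318169)) = 611857/(-260*1/293979 + 285775/318169) = 611857/(-260/293979 + 285775/318169) = 611857/(83929124785/93535004451) = 611857*(93535004451/83929124785) = 57230047218375507/83929124785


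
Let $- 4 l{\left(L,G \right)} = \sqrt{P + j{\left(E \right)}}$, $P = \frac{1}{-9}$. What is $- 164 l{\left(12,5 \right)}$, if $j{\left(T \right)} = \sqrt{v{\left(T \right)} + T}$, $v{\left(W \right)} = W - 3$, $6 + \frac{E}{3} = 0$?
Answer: $\frac{41 \sqrt{-1 + 9 i \sqrt{39}}}{3} \approx 71.808 + 73.097 i$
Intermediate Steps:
$E = -18$ ($E = -18 + 3 \cdot 0 = -18 + 0 = -18$)
$v{\left(W \right)} = -3 + W$
$P = - \frac{1}{9} \approx -0.11111$
$j{\left(T \right)} = \sqrt{-3 + 2 T}$ ($j{\left(T \right)} = \sqrt{\left(-3 + T\right) + T} = \sqrt{-3 + 2 T}$)
$l{\left(L,G \right)} = - \frac{\sqrt{- \frac{1}{9} + i \sqrt{39}}}{4}$ ($l{\left(L,G \right)} = - \frac{\sqrt{- \frac{1}{9} + \sqrt{-3 + 2 \left(-18\right)}}}{4} = - \frac{\sqrt{- \frac{1}{9} + \sqrt{-3 - 36}}}{4} = - \frac{\sqrt{- \frac{1}{9} + \sqrt{-39}}}{4} = - \frac{\sqrt{- \frac{1}{9} + i \sqrt{39}}}{4}$)
$- 164 l{\left(12,5 \right)} = - 164 \left(- \frac{\sqrt{-1 + 9 i \sqrt{39}}}{12}\right) = \frac{41 \sqrt{-1 + 9 i \sqrt{39}}}{3}$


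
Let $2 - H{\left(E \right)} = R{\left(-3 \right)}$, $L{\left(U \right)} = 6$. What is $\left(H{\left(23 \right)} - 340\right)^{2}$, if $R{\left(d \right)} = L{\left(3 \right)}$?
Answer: $118336$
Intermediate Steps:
$R{\left(d \right)} = 6$
$H{\left(E \right)} = -4$ ($H{\left(E \right)} = 2 - 6 = -4$)
$\left(H{\left(23 \right)} - 340\right)^{2} = \left(-4 - 340\right)^{2} = \left(-344\right)^{2} = 118336$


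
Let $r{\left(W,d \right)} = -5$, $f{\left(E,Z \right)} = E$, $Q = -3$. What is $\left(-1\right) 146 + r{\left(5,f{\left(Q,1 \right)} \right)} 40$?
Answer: $-346$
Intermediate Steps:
$\left(-1\right) 146 + r{\left(5,f{\left(Q,1 \right)} \right)} 40 = \left(-1\right) 146 - 200 = -146 - 200 = -346$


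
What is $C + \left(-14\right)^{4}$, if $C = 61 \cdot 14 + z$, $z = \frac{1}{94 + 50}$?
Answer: $\frac{5654881}{144} \approx 39270.0$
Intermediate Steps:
$z = \frac{1}{144} \approx 0.0069444$
$C = \frac{122977}{144}$ ($C = 61 \cdot 14 + \frac{1}{144} = 854 + \frac{1}{144} = \frac{122977}{144} \approx 854.01$)
$C + \left(-14\right)^{4} = \frac{122977}{144} + \left(-14\right)^{4} = \frac{122977}{144} + 38416 = \frac{5654881}{144}$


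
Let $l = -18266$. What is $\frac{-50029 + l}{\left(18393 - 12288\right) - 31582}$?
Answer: $\frac{68295}{25477} \approx 2.6807$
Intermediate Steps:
$\frac{-50029 + l}{\left(18393 - 12288\right) - 31582} = \frac{-50029 - 18266}{\left(18393 - 12288\right) - 31582} = - \frac{68295}{6105 - 31582} = - \frac{68295}{-25477} = \left(-68295\right) \left(- \frac{1}{25477}\right) = \frac{68295}{25477}$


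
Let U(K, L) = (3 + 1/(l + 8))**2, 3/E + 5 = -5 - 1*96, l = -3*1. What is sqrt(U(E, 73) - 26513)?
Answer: I*sqrt(662569)/5 ≈ 162.8*I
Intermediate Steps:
l = -3
E = -3/106 (E = 3/(-5 + (-5 - 1*96)) = 3/(-5 + (-5 - 96)) = 3/(-5 - 101) = 3/(-106) = 3*(-1/106) = -3/106 ≈ -0.028302)
U(K, L) = 256/25 (U(K, L) = (3 + 1/(-3 + 8))**2 = (3 + 1/5)**2 = (16/5)**2 = 256/25)
sqrt(U(E, 73) - 26513) = sqrt(256/25 - 26513) = sqrt(-662569/25) = I*sqrt(662569)/5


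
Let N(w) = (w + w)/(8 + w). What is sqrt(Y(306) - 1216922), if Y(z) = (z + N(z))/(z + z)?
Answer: 5*I*sqrt(1199835919)/157 ≈ 1103.1*I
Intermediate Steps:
N(w) = 2*w/(8 + w) (N(w) = (2*w)/(8 + w) = 2*w/(8 + w))
Y(z) = (z + 2*z/(8 + z))/(2*z) (Y(z) = (z + 2*z/(8 + z))/(z + z) = (z + 2*z/(8 + z))/((2*z)) = (z + 2*z/(8 + z))*(1/(2*z)) = (z + 2*z/(8 + z))/(2*z))
sqrt(Y(306) - 1216922) = sqrt((10 + 306)/(2*(8 + 306)) - 1216922) = sqrt((1/2)*316/314 - 1216922) = sqrt((1/2)*(1/314)*316 - 1216922) = sqrt(79/157 - 1216922) = sqrt(-191056675/157) = 5*I*sqrt(1199835919)/157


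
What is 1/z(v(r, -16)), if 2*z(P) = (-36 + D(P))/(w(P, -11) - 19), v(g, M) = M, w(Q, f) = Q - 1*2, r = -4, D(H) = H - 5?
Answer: 74/57 ≈ 1.2982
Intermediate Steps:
D(H) = -5 + H
w(Q, f) = -2 + Q (w(Q, f) = Q - 2 = -2 + Q)
z(P) = (-41 + P)/(2*(-21 + P)) (z(P) = ((-36 + (-5 + P))/((-2 + P) - 19))/2 = ((-41 + P)/(-21 + P))/2 = (-41 + P)/(2*(-21 + P)))
1/z(v(r, -16)) = 1/((-41 - 16)/(2*(-21 - 16))) = 1/((1/2)*(-57)/(-37)) = 1/((1/2)*(-1/37)*(-57)) = 1/(57/74) = 74/57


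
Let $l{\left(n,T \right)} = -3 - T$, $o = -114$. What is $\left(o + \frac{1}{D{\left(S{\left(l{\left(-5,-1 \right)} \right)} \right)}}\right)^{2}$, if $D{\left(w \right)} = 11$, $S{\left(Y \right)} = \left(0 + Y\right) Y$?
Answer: $\frac{1570009}{121} \approx 12975.0$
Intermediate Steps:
$S{\left(Y \right)} = Y^{2}$ ($S{\left(Y \right)} = Y Y = Y^{2}$)
$\left(o + \frac{1}{D{\left(S{\left(l{\left(-5,-1 \right)} \right)} \right)}}\right)^{2} = \left(-114 + \frac{1}{11}\right)^{2} = \left(- \frac{1253}{11}\right)^{2} = \frac{1570009}{121}$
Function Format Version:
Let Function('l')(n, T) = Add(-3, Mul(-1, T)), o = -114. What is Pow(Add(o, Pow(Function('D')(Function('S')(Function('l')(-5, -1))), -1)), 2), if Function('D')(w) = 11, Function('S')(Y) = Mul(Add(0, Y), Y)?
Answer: Rational(1570009, 121) ≈ 12975.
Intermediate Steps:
Function('S')(Y) = Pow(Y, 2) (Function('S')(Y) = Mul(Y, Y) = Pow(Y, 2))
Pow(Add(o, Pow(Function('D')(Function('S')(Function('l')(-5, -1))), -1)), 2) = Pow(Add(-114, Pow(11, -1)), 2) = Pow(Add(-114, Rational(1, 11)), 2) = Pow(Rational(-1253, 11), 2) = Rational(1570009, 121)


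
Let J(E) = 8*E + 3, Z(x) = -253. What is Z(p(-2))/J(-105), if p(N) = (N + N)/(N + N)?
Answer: 253/837 ≈ 0.30227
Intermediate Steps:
p(N) = 1 (p(N) = (2*N)/((2*N)) = (2*N)*(1/(2*N)) = 1)
J(E) = 3 + 8*E
Z(p(-2))/J(-105) = -253/(3 + 8*(-105)) = -253/(3 - 840) = -253/(-837) = -253*(-1/837) = 253/837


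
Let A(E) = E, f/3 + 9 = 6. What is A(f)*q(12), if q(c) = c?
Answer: -108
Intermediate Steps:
f = -9 (f = -27 + 3*6 = -27 + 18 = -9)
A(f)*q(12) = -9*12 = -108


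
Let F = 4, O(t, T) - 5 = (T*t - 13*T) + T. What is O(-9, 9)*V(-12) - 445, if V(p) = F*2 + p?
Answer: 291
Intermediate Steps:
O(t, T) = 5 - 12*T + T*t (O(t, T) = 5 + ((T*t - 13*T) + T) = 5 + ((-13*T + T*t) + T) = 5 + (-12*T + T*t) = 5 - 12*T + T*t)
V(p) = 8 + p (V(p) = 4*2 + p = 8 + p)
O(-9, 9)*V(-12) - 445 = (5 - 12*9 + 9*(-9))*(8 - 12) - 445 = (5 - 108 - 81)*(-4) - 445 = -184*(-4) - 445 = 736 - 445 = 291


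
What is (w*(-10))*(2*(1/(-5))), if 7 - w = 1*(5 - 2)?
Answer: 16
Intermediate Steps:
w = 4 (w = 7 - (5 - 2) = 7 - 3 = 4)
(w*(-10))*(2*(1/(-5))) = (4*(-10))*(2*(1/(-5))) = -80*1*(-⅕) = -80*(-1)/5 = -40*(-⅖) = 16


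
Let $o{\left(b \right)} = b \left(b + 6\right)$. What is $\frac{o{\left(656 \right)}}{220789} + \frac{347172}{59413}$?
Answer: $\frac{102453161044}{13117736857} \approx 7.8103$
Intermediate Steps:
$o{\left(b \right)} = b \left(6 + b\right)$
$\frac{o{\left(656 \right)}}{220789} + \frac{347172}{59413} = \frac{656 \left(6 + 656\right)}{220789} + \frac{347172}{59413} = 656 \cdot 662 \cdot \frac{1}{220789} + 347172 \cdot \frac{1}{59413} = 434272 \cdot \frac{1}{220789} + \frac{347172}{59413} = \frac{434272}{220789} + \frac{347172}{59413} = \frac{102453161044}{13117736857}$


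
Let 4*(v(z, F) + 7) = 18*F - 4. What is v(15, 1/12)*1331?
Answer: -81191/8 ≈ -10149.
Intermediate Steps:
v(z, F) = -8 + 9*F/2 (v(z, F) = -7 + (18*F - 4)/4 = -7 + (-4 + 18*F)/4 = -7 + (-1 + 9*F/2) = -8 + 9*F/2)
v(15, 1/12)*1331 = (-8 + (9/2)/12)*1331 = (-8 + (9/2)*(1/12))*1331 = (-8 + 3/8)*1331 = -61/8*1331 = -81191/8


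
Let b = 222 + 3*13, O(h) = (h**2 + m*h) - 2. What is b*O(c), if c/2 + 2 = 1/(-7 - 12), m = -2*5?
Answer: 5267502/361 ≈ 14591.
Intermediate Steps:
m = -10
c = -78/19 (c = -4 + 2/(-7 - 12) = -4 + 2/(-19) = -4 + 2*(-1/19) = -4 - 2/19 = -78/19 ≈ -4.1053)
O(h) = -2 + h**2 - 10*h (O(h) = (h**2 - 10*h) - 2 = -2 + h**2 - 10*h)
b = 261 (b = 222 + 39 = 261)
b*O(c) = 261*(-2 + (-78/19)**2 - 10*(-78/19)) = 261*(-2 + 6084/361 + 780/19) = 261*(20182/361) = 5267502/361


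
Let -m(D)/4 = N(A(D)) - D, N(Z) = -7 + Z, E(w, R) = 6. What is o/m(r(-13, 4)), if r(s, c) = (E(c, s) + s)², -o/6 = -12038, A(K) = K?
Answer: 18057/7 ≈ 2579.6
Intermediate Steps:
o = 72228 (o = -6*(-12038) = 72228)
r(s, c) = (6 + s)²
m(D) = 28 (m(D) = -4*((-7 + D) - D) = -4*(-7) = 28)
o/m(r(-13, 4)) = 72228/28 = 72228*(1/28) = 18057/7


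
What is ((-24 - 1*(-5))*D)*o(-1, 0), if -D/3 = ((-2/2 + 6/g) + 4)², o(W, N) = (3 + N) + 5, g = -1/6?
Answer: 496584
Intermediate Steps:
g = -⅙ (g = -1*⅙ = -⅙ ≈ -0.16667)
o(W, N) = 8 + N
D = -3267 (D = -3*((-2/2 + 6/(-⅙)) + 4)² = -3*((-2*½ + 6*(-6)) + 4)² = -3*((-1 - 36) + 4)² = -3*(-37 + 4)² = -3*(-33)² = -3*1089 = -3267)
((-24 - 1*(-5))*D)*o(-1, 0) = ((-24 - 1*(-5))*(-3267))*(8 + 0) = ((-24 + 5)*(-3267))*8 = -19*(-3267)*8 = 62073*8 = 496584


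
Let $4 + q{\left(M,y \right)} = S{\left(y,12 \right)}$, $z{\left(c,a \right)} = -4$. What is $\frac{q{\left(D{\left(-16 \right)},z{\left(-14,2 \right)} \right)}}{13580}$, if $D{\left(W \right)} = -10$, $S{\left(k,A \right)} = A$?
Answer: $\frac{2}{3395} \approx 0.0005891$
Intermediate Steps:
$q{\left(M,y \right)} = 8$ ($q{\left(M,y \right)} = -4 + 12 = 8$)
$\frac{q{\left(D{\left(-16 \right)},z{\left(-14,2 \right)} \right)}}{13580} = \frac{8}{13580} = 8 \cdot \frac{1}{13580} = \frac{2}{3395}$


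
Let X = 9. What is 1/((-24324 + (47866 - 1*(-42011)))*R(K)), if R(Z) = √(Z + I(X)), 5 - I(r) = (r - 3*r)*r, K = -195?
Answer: -I*√7/917742 ≈ -2.8829e-6*I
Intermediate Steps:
I(r) = 5 + 2*r² (I(r) = 5 - (r - 3*r)*r = 5 - (-2*r)*r = 5 - (-2)*r² = 5 + 2*r²)
R(Z) = √(167 + Z) (R(Z) = √(Z + (5 + 2*9²)) = √(Z + (5 + 2*81)) = √(Z + (5 + 162)) = √(Z + 167) = √(167 + Z))
1/((-24324 + (47866 - 1*(-42011)))*R(K)) = 1/((-24324 + (47866 - 1*(-42011)))*(√(167 - 195))) = 1/((-24324 + (47866 + 42011))*(√(-28))) = 1/((-24324 + 89877)*((2*I*√7))) = (-I*√7/14)/65553 = -I*√7/917742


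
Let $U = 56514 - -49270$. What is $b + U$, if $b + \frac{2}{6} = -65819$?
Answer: $\frac{119894}{3} \approx 39965.0$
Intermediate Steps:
$b = - \frac{197458}{3}$ ($b = - \frac{1}{3} - 65819 = - \frac{197458}{3} \approx -65819.0$)
$U = 105784$ ($U = 56514 + 49270 = 105784$)
$b + U = - \frac{197458}{3} + 105784 = \frac{119894}{3}$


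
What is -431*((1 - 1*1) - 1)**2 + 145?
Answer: -286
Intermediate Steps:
-431*((1 - 1*1) - 1)**2 + 145 = -431*((1 - 1) - 1)**2 + 145 = -431*(0 - 1)**2 + 145 = -431*(-1)**2 + 145 = -431*1 + 145 = -431 + 145 = -286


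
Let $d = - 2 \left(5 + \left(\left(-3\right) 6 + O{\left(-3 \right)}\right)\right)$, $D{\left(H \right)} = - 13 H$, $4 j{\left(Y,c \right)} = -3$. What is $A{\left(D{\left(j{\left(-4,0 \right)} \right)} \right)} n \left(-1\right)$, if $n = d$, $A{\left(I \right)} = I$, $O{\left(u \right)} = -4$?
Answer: $- \frac{663}{2} \approx -331.5$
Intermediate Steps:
$j{\left(Y,c \right)} = - \frac{3}{4}$ ($j{\left(Y,c \right)} = \frac{1}{4} \left(-3\right) = - \frac{3}{4}$)
$d = 34$ ($d = - 2 \left(5 - 22\right) = \left(-2\right) \left(-17\right) = 34$)
$n = 34$
$A{\left(D{\left(j{\left(-4,0 \right)} \right)} \right)} n \left(-1\right) = \left(-13\right) \left(- \frac{3}{4}\right) 34 \left(-1\right) = \frac{39}{4} \left(-34\right) = - \frac{663}{2}$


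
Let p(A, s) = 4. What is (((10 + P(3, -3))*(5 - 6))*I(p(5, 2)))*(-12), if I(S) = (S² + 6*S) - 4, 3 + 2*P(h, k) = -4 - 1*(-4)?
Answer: 3672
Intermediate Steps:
P(h, k) = -3/2 (P(h, k) = -3/2 + (-4 - 1*(-4))/2 = -3/2 + (-4 + 4)/2 = -3/2 + (½)*0 = -3/2 + 0 = -3/2)
I(S) = -4 + S² + 6*S
(((10 + P(3, -3))*(5 - 6))*I(p(5, 2)))*(-12) = (((10 - 3/2)*(5 - 6))*(-4 + 4² + 6*4))*(-12) = (((17/2)*(-1))*(-4 + 16 + 24))*(-12) = -17/2*36*(-12) = -306*(-12) = 3672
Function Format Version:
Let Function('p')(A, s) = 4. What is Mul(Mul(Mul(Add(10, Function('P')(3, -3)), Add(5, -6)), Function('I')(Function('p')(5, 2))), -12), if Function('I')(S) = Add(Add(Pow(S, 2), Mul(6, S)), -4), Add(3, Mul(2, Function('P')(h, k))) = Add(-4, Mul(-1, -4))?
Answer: 3672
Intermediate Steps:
Function('P')(h, k) = Rational(-3, 2) (Function('P')(h, k) = Add(Rational(-3, 2), Mul(Rational(1, 2), Add(-4, Mul(-1, -4)))) = Add(Rational(-3, 2), Mul(Rational(1, 2), Add(-4, 4))) = Add(Rational(-3, 2), Mul(Rational(1, 2), 0)) = Add(Rational(-3, 2), 0) = Rational(-3, 2))
Function('I')(S) = Add(-4, Pow(S, 2), Mul(6, S))
Mul(Mul(Mul(Add(10, Function('P')(3, -3)), Add(5, -6)), Function('I')(Function('p')(5, 2))), -12) = Mul(Mul(Mul(Add(10, Rational(-3, 2)), Add(5, -6)), Add(-4, Pow(4, 2), Mul(6, 4))), -12) = Mul(Mul(Mul(Rational(17, 2), -1), Add(-4, 16, 24)), -12) = Mul(Mul(Rational(-17, 2), 36), -12) = Mul(-306, -12) = 3672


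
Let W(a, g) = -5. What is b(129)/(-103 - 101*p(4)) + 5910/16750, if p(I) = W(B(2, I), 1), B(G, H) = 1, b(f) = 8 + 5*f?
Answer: 19871/10050 ≈ 1.9772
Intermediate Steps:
p(I) = -5
b(129)/(-103 - 101*p(4)) + 5910/16750 = (8 + 5*129)/(-103 - 101*(-5)) + 5910/16750 = (8 + 645)/(-103 + 505) + 5910*(1/16750) = 653/402 + 591/1675 = 19871/10050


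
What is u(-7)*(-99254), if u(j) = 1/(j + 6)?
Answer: 99254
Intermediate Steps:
u(j) = 1/(6 + j)
u(-7)*(-99254) = -99254/(6 - 7) = -99254/(-1) = -1*(-99254) = 99254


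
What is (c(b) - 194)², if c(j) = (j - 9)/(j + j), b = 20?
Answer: 60047001/1600 ≈ 37529.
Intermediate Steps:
c(j) = (-9 + j)/(2*j) (c(j) = (-9 + j)/((2*j)) = (-9 + j)*(1/(2*j)) = (-9 + j)/(2*j))
(c(b) - 194)² = ((½)*(-9 + 20)/20 - 194)² = ((½)*(1/20)*11 - 194)² = (11/40 - 194)² = (-7749/40)² = 60047001/1600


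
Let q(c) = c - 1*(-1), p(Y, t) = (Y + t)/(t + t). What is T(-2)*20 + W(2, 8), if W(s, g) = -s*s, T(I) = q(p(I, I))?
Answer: 36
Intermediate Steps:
p(Y, t) = (Y + t)/(2*t) (p(Y, t) = (Y + t)/((2*t)) = (Y + t)*(1/(2*t)) = (Y + t)/(2*t))
q(c) = 1 + c (q(c) = c + 1 = 1 + c)
T(I) = 2 (T(I) = 1 + (I + I)/(2*I) = 1 + (2*I)/(2*I) = 1 + 1 = 2)
W(s, g) = -s**2
T(-2)*20 + W(2, 8) = 2*20 - 1*2**2 = 40 - 1*4 = 40 - 4 = 36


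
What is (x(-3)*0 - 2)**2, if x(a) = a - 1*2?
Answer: 4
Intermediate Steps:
x(a) = -2 + a (x(a) = a - 2 = -2 + a)
(x(-3)*0 - 2)**2 = ((-2 - 3)*0 - 2)**2 = (-5*0 - 2)**2 = (0 - 2)**2 = (-2)**2 = 4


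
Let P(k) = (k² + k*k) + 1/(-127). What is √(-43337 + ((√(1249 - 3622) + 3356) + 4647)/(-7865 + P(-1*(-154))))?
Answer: √(-68392794537494845 + 39886001*I*√2373)/1256252 ≈ 2.957e-6 + 208.17*I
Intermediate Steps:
P(k) = -1/127 + 2*k² (P(k) = (k² + k²) - 1/127 = 2*k² - 1/127 = -1/127 + 2*k²)
√(-43337 + ((√(1249 - 3622) + 3356) + 4647)/(-7865 + P(-1*(-154)))) = √(-43337 + ((√(1249 - 3622) + 3356) + 4647)/(-7865 + (-1/127 + 2*(-1*(-154))²))) = √(-43337 + ((√(-2373) + 3356) + 4647)/(-7865 + (-1/127 + 2*154²))) = √(-43337 + ((I*√2373 + 3356) + 4647)/(-7865 + (-1/127 + 2*23716))) = √(-43337 + ((3356 + I*√2373) + 4647)/(-7865 + (-1/127 + 47432))) = √(-43337 + (8003 + I*√2373)/(-7865 + 6023863/127)) = √(-43337 + (8003 + I*√2373)/(5025008/127)) = √(-43337 + (8003 + I*√2373)*(127/5025008)) = √(-43337 + (1016381/5025008 + 127*I*√2373/5025008)) = √(-217767755315/5025008 + 127*I*√2373/5025008)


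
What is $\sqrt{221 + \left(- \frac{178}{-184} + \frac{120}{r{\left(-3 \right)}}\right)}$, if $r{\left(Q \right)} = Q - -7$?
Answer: $\frac{\sqrt{533163}}{46} \approx 15.873$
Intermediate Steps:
$r{\left(Q \right)} = 7 + Q$ ($r{\left(Q \right)} = Q + 7 = 7 + Q$)
$\sqrt{221 + \left(- \frac{178}{-184} + \frac{120}{r{\left(-3 \right)}}\right)} = \sqrt{221 - \left(- \frac{89}{92} - \frac{120}{7 - 3}\right)} = \sqrt{221 - \left(- \frac{89}{92} - \frac{120}{4}\right)} = \sqrt{221 + \left(\frac{89}{92} + 120 \cdot \frac{1}{4}\right)} = \sqrt{221 + \left(\frac{89}{92} + 30\right)} = \sqrt{221 + \frac{2849}{92}} = \sqrt{\frac{23181}{92}} = \frac{\sqrt{533163}}{46}$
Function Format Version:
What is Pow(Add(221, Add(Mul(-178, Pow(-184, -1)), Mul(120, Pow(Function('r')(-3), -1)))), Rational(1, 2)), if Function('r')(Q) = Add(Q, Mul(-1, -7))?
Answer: Mul(Rational(1, 46), Pow(533163, Rational(1, 2))) ≈ 15.873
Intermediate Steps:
Function('r')(Q) = Add(7, Q) (Function('r')(Q) = Add(Q, 7) = Add(7, Q))
Pow(Add(221, Add(Mul(-178, Pow(-184, -1)), Mul(120, Pow(Function('r')(-3), -1)))), Rational(1, 2)) = Pow(Add(221, Add(Mul(-178, Pow(-184, -1)), Mul(120, Pow(Add(7, -3), -1)))), Rational(1, 2)) = Pow(Add(221, Add(Mul(-178, Rational(-1, 184)), Mul(120, Pow(4, -1)))), Rational(1, 2)) = Pow(Add(221, Add(Rational(89, 92), Mul(120, Rational(1, 4)))), Rational(1, 2)) = Pow(Add(221, Add(Rational(89, 92), 30)), Rational(1, 2)) = Pow(Add(221, Rational(2849, 92)), Rational(1, 2)) = Pow(Rational(23181, 92), Rational(1, 2)) = Mul(Rational(1, 46), Pow(533163, Rational(1, 2)))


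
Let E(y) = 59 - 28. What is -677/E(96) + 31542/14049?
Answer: -406351/20739 ≈ -19.594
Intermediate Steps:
E(y) = 31
-677/E(96) + 31542/14049 = -677/31 + 31542/14049 = -677*1/31 + 31542*(1/14049) = -677/31 + 1502/669 = -406351/20739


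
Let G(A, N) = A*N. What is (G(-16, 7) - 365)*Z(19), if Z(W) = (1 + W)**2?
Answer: -190800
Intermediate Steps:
(G(-16, 7) - 365)*Z(19) = (-16*7 - 365)*(1 + 19)**2 = (-112 - 365)*20**2 = -477*400 = -190800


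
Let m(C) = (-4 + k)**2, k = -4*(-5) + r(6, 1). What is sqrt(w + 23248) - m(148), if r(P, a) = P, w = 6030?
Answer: -484 + sqrt(29278) ≈ -312.89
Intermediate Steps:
k = 26 (k = -4*(-5) + 6 = 20 + 6 = 26)
m(C) = 484 (m(C) = (-4 + 26)**2 = 22**2 = 484)
sqrt(w + 23248) - m(148) = sqrt(6030 + 23248) - 1*484 = sqrt(29278) - 484 = -484 + sqrt(29278)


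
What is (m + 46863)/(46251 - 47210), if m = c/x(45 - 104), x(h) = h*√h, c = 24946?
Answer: -46863/959 - 24946*I*√59/3338279 ≈ -48.867 - 0.057399*I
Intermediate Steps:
x(h) = h^(3/2)
m = 24946*I*√59/3481 (m = 24946/((45 - 104)^(3/2)) = 24946/((-59)^(3/2)) = 24946/((-59*I*√59)) = 24946*(I*√59/3481) = 24946*I*√59/3481 ≈ 55.046*I)
(m + 46863)/(46251 - 47210) = (24946*I*√59/3481 + 46863)/(46251 - 47210) = (46863 + 24946*I*√59/3481)/(-959) = (46863 + 24946*I*√59/3481)*(-1/959) = -46863/959 - 24946*I*√59/3338279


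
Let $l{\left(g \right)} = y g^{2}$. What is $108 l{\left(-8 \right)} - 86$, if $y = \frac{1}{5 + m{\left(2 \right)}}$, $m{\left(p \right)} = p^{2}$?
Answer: $682$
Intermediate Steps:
$y = \frac{1}{9}$ ($y = \frac{1}{5 + 2^{2}} = \frac{1}{5 + 4} = \frac{1}{9} \approx 0.11111$)
$l{\left(g \right)} = \frac{g^{2}}{9}$
$108 l{\left(-8 \right)} - 86 = 108 \frac{\left(-8\right)^{2}}{9} - 86 = 108 \cdot \frac{1}{9} \cdot 64 - 86 = 108 \cdot \frac{64}{9} - 86 = 768 - 86 = 682$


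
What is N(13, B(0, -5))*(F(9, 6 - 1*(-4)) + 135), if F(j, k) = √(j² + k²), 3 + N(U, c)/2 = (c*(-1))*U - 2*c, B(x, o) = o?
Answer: 19440 + 144*√181 ≈ 21377.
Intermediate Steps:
N(U, c) = -6 - 4*c - 2*U*c (N(U, c) = -6 + 2*((c*(-1))*U - 2*c) = -6 + 2*((-c)*U - 2*c) = -6 + 2*(-U*c - 2*c) = -6 + 2*(-2*c - U*c) = -6 + (-4*c - 2*U*c) = -6 - 4*c - 2*U*c)
N(13, B(0, -5))*(F(9, 6 - 1*(-4)) + 135) = (-6 - 4*(-5) - 2*13*(-5))*(√(9² + (6 - 1*(-4))²) + 135) = (-6 + 20 + 130)*(√(81 + (6 + 4)²) + 135) = 144*(√(81 + 10²) + 135) = 144*(√(81 + 100) + 135) = 144*(√181 + 135) = 144*(135 + √181) = 19440 + 144*√181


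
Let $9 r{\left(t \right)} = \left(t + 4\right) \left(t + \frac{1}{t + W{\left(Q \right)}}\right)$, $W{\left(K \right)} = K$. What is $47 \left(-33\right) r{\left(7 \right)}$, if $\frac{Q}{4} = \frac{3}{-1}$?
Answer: $- \frac{193358}{15} \approx -12891.0$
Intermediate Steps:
$Q = -12$ ($Q = 4 \frac{3}{-1} = 4 \cdot 3 \left(-1\right) = 4 \left(-3\right) = -12$)
$r{\left(t \right)} = \frac{\left(4 + t\right) \left(t + \frac{1}{-12 + t}\right)}{9}$ ($r{\left(t \right)} = \frac{\left(t + 4\right) \left(t + \frac{1}{t - 12}\right)}{9} = \frac{\left(4 + t\right) \left(t + \frac{1}{-12 + t}\right)}{9}$)
$47 \left(-33\right) r{\left(7 \right)} = 47 \left(-33\right) \frac{4 + 7^{3} - 329 - 8 \cdot 7^{2}}{9 \left(-12 + 7\right)} = - 1551 \frac{4 + 343 - 329 - 392}{9 \left(-5\right)} = - 1551 \cdot \frac{1}{9} \left(- \frac{1}{5}\right) \left(4 + 343 - 329 - 392\right) = - 1551 \cdot \frac{1}{9} \left(- \frac{1}{5}\right) \left(-374\right) = \left(-1551\right) \frac{374}{45} = - \frac{193358}{15}$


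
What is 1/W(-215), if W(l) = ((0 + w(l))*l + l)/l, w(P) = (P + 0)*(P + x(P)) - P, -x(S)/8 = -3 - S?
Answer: 1/411081 ≈ 2.4326e-6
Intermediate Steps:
x(S) = 24 + 8*S (x(S) = -8*(-3 - S) = 24 + 8*S)
w(P) = -P + P*(24 + 9*P) (w(P) = (P + 0)*(P + (24 + 8*P)) - P = P*(24 + 9*P) - P = -P + P*(24 + 9*P))
W(l) = (l + l**2*(23 + 9*l))/l (W(l) = ((0 + l*(23 + 9*l))*l + l)/l = ((l*(23 + 9*l))*l + l)/l = (l**2*(23 + 9*l) + l)/l = (l + l**2*(23 + 9*l))/l)
1/W(-215) = 1/(1 - 215*(23 + 9*(-215))) = 1/(1 - 215*(23 - 1935)) = 1/(1 - 215*(-1912)) = 1/(1 + 411080) = 1/411081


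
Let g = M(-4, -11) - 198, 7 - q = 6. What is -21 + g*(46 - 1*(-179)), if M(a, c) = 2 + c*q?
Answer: -46596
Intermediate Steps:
q = 1 (q = 7 - 1*6 = 7 - 6 = 1)
M(a, c) = 2 + c (M(a, c) = 2 + c*1 = 2 + c)
g = -207 (g = (2 - 11) - 198 = -9 - 198 = -207)
-21 + g*(46 - 1*(-179)) = -21 - 207*(46 - 1*(-179)) = -21 - 207*(46 + 179) = -21 - 207*225 = -21 - 46575 = -46596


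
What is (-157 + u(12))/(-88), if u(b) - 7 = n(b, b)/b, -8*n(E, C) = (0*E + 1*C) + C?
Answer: 601/352 ≈ 1.7074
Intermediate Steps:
n(E, C) = -C/4 (n(E, C) = -((0*E + 1*C) + C)/8 = -((0 + C) + C)/8 = -(C + C)/8 = -C/4)
u(b) = 27/4 (u(b) = 7 + (-b/4)/b = 7 - ¼ = 27/4)
(-157 + u(12))/(-88) = (-157 + 27/4)/(-88) = -1/88*(-601/4) = 601/352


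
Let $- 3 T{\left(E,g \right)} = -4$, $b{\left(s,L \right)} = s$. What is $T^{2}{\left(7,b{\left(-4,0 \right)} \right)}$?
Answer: $\frac{16}{9} \approx 1.7778$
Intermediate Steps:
$T{\left(E,g \right)} = \frac{4}{3}$ ($T{\left(E,g \right)} = \left(- \frac{1}{3}\right) \left(-4\right) = \frac{4}{3}$)
$T^{2}{\left(7,b{\left(-4,0 \right)} \right)} = \left(\frac{4}{3}\right)^{2} = \frac{16}{9}$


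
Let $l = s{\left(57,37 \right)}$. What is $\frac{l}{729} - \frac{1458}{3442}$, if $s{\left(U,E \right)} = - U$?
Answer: $- \frac{209846}{418203} \approx -0.50178$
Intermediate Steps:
$l = -57$ ($l = \left(-1\right) 57 = -57$)
$\frac{l}{729} - \frac{1458}{3442} = - \frac{57}{729} - \frac{1458}{3442} = \left(-57\right) \frac{1}{729} - \frac{729}{1721} = - \frac{19}{243} - \frac{729}{1721} = - \frac{209846}{418203}$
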